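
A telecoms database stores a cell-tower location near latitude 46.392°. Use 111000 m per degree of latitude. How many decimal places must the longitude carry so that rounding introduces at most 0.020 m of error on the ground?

At 46.392° one degree of longitude covers 111000 × cos 46.392° ≈ 111000 × 0.6897 ≈ 76559 m.
With N decimal places the half-ulp bound is 0.5·10⁻ᴺ°, or 0.5·10⁻ᴺ × 76559 m on the ground.
Need 0.5 × 76559 × 10⁻ᴺ ≤ 0.020 → 10⁻ᴺ ≤ 5.225e-07, so N ≥ 6.28.
So 7 decimal places suffice (0.00383 m); 6 would allow up to 0.0383 m.

7 decimal places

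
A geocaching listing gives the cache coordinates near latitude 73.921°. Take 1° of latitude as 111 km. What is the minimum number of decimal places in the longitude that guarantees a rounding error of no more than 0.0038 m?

7

At 73.921° one degree of longitude covers 111000 × cos 73.921° ≈ 111000 × 0.2770 ≈ 30742.8 m.
Rounding to N decimal places gives at most 0.5 × 10⁻ᴺ degrees of error, i.e. 0.5 × 10⁻ᴺ × 30742.8 m.
Setting 15371.4 × 10⁻ᴺ ≤ 0.0038 gives 10ᴺ ≥ 4.045e+06, i.e. N ≥ 6.61.
So 7 decimal places suffice (0.00154 m); 6 would allow up to 0.0154 m.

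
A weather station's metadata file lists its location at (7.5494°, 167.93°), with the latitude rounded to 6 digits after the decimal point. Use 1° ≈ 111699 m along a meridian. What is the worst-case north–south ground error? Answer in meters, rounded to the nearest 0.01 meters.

0.06 meters

Rounding to 6 decimal places leaves the latitude within ±5e-07° of the true value.
North–south distance: 5e-07° × 111699 m/° = 0.0558495 m.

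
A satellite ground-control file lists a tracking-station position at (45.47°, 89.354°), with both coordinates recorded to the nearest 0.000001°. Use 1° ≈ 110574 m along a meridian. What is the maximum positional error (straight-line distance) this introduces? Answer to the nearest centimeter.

7 centimeters

Rounding to 6 decimal places leaves each coordinate within ±5e-07° of the true value.
N–S: 5e-07° × 110574 m/° = 0.055287 m.
E–W at 45.47°: 5e-07° × 110574 × cos 45.47° = 5e-07 × 110574 × 0.7013 ≈ 0.0387718 m.
Worst case both components are at the extreme and orthogonal: √(0.055287² + 0.0387718²) ≈ 0.0675271 m.
That is 0.0675271 m = 6.7527 cm.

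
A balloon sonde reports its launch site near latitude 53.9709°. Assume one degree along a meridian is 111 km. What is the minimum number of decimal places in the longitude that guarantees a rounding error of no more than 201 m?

3 decimal places

At 53.9709° one degree of longitude covers 111000 × cos 53.9709° ≈ 111000 × 0.5882 ≈ 65289.8 m.
Rounding to N decimal places gives at most 0.5 × 10⁻ᴺ degrees of error, i.e. 0.5 × 10⁻ᴺ × 65289.8 m.
Setting 32644.9 × 10⁻ᴺ ≤ 201 gives 10ᴺ ≥ 162.4, i.e. N ≥ 2.21.
So 3 decimal places suffice (32.6 m); 2 would allow up to 326 m.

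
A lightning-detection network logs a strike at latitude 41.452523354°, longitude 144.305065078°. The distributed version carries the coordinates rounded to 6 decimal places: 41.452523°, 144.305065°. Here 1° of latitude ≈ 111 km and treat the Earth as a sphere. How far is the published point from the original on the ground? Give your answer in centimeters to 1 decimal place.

4.0 centimeters

Δlat = 41.452523354 − 41.452523 = +0.000000354°; Δlon = 144.305065078 − 144.305065 = +0.000000078°.
North–south shift: 0.000000354 × 111000 = 0.039294 m.
East–west at this latitude: 0.000000078° × 111000 × cos 41.4525° ≈ 0.000000078 × 83195 = 0.00648921 m.
Hypotenuse of the two orthogonal shifts: √(0.039294² + 0.00648921²) = 0.0398262 m.
That is 0.0398262 m = 3.9826 cm.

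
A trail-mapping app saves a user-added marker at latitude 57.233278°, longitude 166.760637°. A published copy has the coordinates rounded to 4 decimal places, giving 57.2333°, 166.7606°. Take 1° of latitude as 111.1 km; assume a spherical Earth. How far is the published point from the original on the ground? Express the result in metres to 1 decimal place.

3.3 metres

Δlat = 57.233278 − 57.2333 = -0.000022°; Δlon = 166.760637 − 166.7606 = +0.000037°.
North–south shift: -0.000022 × 111100 = -2.4442 m.
East–west at this latitude: 0.000037° × 111100 × cos 57.2333° ≈ 0.000037 × 60129.5 = 2.22479 m.
Hypotenuse of the two orthogonal shifts: √(2.4442² + 2.22479²) = 3.30512 m.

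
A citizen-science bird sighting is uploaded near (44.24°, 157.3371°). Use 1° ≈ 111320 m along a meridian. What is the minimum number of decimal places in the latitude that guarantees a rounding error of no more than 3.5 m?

5

One degree of latitude covers 111320 m.
Rounding to N decimal places gives at most 0.5 × 10⁻ᴺ degrees of error, i.e. 0.5 × 10⁻ᴺ × 111320 m.
Setting 55660 × 10⁻ᴺ ≤ 3.5 gives 10ᴺ ≥ 1.59e+04, i.e. N ≥ 4.20.
So 5 decimal places suffice (0.557 m); 4 would allow up to 5.57 m.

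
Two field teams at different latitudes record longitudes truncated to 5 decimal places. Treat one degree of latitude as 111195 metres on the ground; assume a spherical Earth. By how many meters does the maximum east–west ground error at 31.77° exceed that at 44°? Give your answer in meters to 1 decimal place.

Truncating at 5 decimal places can drop up to a full unit in the last place, so the longitude may be off by as much as 1e-05°.
At 31.77°: 1e-05° × 111195 × cos 31.77° = 1e-05 × 111195 × 0.8502 ≈ 0.94534 m.
At 44°: 1e-05° × 111195 × cos 44° = 1e-05 × 111195 × 0.7193 ≈ 0.79987 m.
So the lower-latitude error exceeds the higher by 0.94534 − 0.79987 = 0.14547 m.

0.1 meters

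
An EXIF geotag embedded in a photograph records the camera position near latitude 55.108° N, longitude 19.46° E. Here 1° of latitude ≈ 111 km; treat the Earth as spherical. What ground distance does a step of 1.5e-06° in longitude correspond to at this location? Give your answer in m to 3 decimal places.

1.5e-06° of longitude at 55.108° is 1.5e-06 × 111000 × cos 55.108° ≈ 1.5e-06 × 63495.5 = 0.0952432 m.

0.095 m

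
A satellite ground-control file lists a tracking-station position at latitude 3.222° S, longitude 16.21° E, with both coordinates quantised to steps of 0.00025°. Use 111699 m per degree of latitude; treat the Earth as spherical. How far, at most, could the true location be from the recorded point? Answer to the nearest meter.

20 meters

With a 0.00025° grid the true value lies within half a step, ±0.00025°/2 = ±0.000125°, of the stored one.
Latitude error → 0.000125 × 111699 = 13.9624 m along the meridian.
East–west component at 3.222°: 0.000125° × 111699 × cos 3.222° ≈ 0.000125 × 111522 ≈ 13.9403 m.
Worst case both components are at the extreme and orthogonal: √(13.9624² + 13.9403²) ≈ 19.7302 m.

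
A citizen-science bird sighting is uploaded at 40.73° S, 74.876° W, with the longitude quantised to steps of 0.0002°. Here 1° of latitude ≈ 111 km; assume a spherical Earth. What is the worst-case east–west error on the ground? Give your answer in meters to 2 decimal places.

With a 0.0002° grid the true value lies within half a step, ±0.0002°/2 = ±0.0001°, of the stored one.
Parallels shrink by cos φ, so at 40.73° a degree of longitude is 111000 × 0.7578 ≈ 84115 m.
East–west error: 0.0001° × 84115 m/° ≈ 8.4115 m.

8.41 meters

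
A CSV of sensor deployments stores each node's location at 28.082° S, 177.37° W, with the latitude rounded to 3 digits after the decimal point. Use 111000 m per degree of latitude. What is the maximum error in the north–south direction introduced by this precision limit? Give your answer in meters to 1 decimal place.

55.5 meters

Rounding to 3 decimal places leaves the latitude within ±0.0005° of the true value.
North–south distance: 0.0005° × 111000 m/° = 55.5 m.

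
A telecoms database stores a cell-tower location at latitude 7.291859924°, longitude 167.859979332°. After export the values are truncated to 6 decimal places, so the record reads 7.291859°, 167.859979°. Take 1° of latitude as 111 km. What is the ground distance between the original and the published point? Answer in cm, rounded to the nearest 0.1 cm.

Δlat = 7.291859924 − 7.291859 = +0.000000924°; Δlon = 167.859979332 − 167.859979 = +0.000000332°.
N–S: 0.000000924° × 111000 m/° = 0.102564 m.
E–W at 7.29186°: 0.000000332° × 111000 × cos 7.29186° = 0.000000332 × 111000 × 0.9919 ≈ 0.036554 m.
Distance: √(0.102564² + 0.036554²) ≈ 0.108883 m.
That is 0.108883 m = 10.888 cm.

10.9 cm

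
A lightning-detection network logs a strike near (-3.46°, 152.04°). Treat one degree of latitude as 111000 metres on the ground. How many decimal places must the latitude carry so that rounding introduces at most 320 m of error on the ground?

3 decimal places

One degree of latitude covers 111000 m.
Rounding to N decimal places gives at most 0.5 × 10⁻ᴺ degrees of error, i.e. 0.5 × 10⁻ᴺ × 111000 m.
Setting 55500 × 10⁻ᴺ ≤ 320 gives 10ᴺ ≥ 173.4, i.e. N ≥ 2.24.
At 2 places the error can reach 555 m, but 3 places keeps it to 55.5 m.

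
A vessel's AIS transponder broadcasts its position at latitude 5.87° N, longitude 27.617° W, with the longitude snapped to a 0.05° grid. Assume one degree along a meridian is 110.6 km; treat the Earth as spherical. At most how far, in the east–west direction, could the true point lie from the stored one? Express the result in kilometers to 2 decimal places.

With a 0.05° grid the true value lies within half a step, ±0.05°/2 = ±0.025°, of the stored one.
Parallels shrink by cos φ, so at 5.87° a degree of longitude is 110600 × 0.9948 ≈ 110020 m.
So at most 0.025° × 110020 ≈ 2750.5 m east–west.
That is 2750.5 m = 2.7505 km.

2.75 kilometers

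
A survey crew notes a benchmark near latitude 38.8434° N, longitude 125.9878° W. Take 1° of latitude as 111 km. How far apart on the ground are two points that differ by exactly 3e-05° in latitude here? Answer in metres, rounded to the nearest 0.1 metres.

3e-05° × 111000 m/° = 3.33 m.

3.3 metres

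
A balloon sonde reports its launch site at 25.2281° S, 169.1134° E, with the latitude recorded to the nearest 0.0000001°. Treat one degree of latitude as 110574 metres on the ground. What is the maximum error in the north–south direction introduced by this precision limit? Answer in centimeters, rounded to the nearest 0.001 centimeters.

Rounding to 7 decimal places leaves the latitude within ±5e-08° of the true value.
North–south distance: 5e-08° × 110574 m/° = 0.0055287 m.
That is 0.0055287 m = 0.55287 cm.

0.553 centimeters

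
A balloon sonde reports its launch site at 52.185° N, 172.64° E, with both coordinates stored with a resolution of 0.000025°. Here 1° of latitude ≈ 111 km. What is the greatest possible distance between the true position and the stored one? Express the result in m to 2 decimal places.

With a 0.000025° grid the true value lies within half a step, ±0.000025°/2 = ±1.25e-05°, of the stored one.
N–S: 1.25e-05° × 111000 m/° = 1.3875 m.
East–west component at 52.185°: 1.25e-05° × 111000 × cos 52.185° ≈ 1.25e-05 × 68055.6 ≈ 0.850696 m.
Worst case both components are at the extreme and orthogonal: √(1.3875² + 0.850696²) ≈ 1.62753 m.

1.63 m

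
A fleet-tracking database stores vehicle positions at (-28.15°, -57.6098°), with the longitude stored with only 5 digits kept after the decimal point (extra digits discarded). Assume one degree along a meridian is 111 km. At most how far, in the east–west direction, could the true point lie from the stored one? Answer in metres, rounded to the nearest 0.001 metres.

Truncating at 5 decimal places can drop up to a full unit in the last place, so the longitude may be off by as much as 1e-05°.
Parallels shrink by cos φ, so at 28.15° a degree of longitude is 111000 × 0.8817 ≈ 97870.4 m.
So at most 1e-05° × 97870.4 ≈ 0.978704 m east–west.

0.979 metres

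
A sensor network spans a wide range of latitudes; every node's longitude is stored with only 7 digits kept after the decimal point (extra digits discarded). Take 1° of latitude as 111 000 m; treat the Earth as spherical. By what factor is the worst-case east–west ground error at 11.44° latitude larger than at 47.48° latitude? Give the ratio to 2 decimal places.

1.45

Truncating at 7 decimal places can drop up to a full unit in the last place, so the longitude may be off by as much as 1e-07°.
At 11.44°: 1e-07° × 111000 × cos 11.44° = 1e-07 × 111000 × 0.9801 ≈ 0.010879 m.
Error at 47.48° = 1e-07° × 111000 × cos 47.48° ≈ 0.0111 × 0.6758 = 0.0075019 m.
The ratio reduces to cos 11.44° / cos 47.48° = 0.9801/0.6758 ≈ 1.4502.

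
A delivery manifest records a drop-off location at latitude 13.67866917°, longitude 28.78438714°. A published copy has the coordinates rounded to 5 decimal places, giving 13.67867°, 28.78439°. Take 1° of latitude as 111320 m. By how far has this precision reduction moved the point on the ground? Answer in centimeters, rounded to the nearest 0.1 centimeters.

The latitude changed by -0.00000083° and the longitude by -0.00000286°.
North–south shift: -0.00000083 × 111320 = -0.0923956 m.
East–west at this latitude: -0.00000286° × 111320 × cos 13.6787° ≈ -0.00000286 × 108163 = -0.309345 m.
Distance: √(0.0923956² + 0.309345²) ≈ 0.322849 m.
That is 0.322849 m = 32.285 cm.

32.3 centimeters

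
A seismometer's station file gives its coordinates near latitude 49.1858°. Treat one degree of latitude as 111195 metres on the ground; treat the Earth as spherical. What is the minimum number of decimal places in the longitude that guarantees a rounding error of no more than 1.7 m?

5

At 49.1858° one degree of longitude covers 111195 × cos 49.1858° ≈ 111195 × 0.6536 ≈ 72678 m.
N decimal places → at most half a unit in the last place, 0.5 × 10⁻ᴺ° = 72678/2 × 10⁻ᴺ m.
Setting 36339 × 10⁻ᴺ ≤ 1.7 gives 10ᴺ ≥ 2.138e+04, i.e. N ≥ 4.33.
So 5 decimal places suffice (0.363 m); 4 would allow up to 3.63 m.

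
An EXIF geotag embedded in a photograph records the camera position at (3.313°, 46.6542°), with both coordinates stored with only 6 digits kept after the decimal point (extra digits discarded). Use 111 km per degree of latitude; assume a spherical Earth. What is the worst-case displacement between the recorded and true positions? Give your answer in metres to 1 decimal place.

0.2 metres

Truncating at 6 decimal places can drop up to a full unit in the last place, so each coordinate may be off by as much as 1e-06°.
North–south component: 1e-06° × 111000 = 0.111 m.
East–west component at 3.313°: 1e-06° × 111000 × cos 3.313° ≈ 1e-06 × 110814 ≈ 0.110814 m.
Worst case both components are at the extreme and orthogonal: √(0.111² + 0.110814²) ≈ 0.156847 m.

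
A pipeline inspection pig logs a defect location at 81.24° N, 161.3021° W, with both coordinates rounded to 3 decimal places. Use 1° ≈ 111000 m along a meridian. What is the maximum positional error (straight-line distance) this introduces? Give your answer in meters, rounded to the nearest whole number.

Rounding to 3 decimal places leaves each coordinate within ±0.0005° of the true value.
N–S: 0.0005° × 111000 m/° = 55.5 m.
E–W at 81.24°: 0.0005° × 111000 × cos 81.24° = 0.0005 × 111000 × 0.1523 ≈ 8.45242 m.
The two errors are perpendicular, so the maximum displacement is √(55.5² + 8.45242²) ≈ 56.1399 m.

56 meters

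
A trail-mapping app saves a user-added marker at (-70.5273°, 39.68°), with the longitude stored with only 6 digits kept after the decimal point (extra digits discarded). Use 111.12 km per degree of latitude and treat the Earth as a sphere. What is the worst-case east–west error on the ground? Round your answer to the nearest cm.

4 cm

Truncating at 6 decimal places can drop up to a full unit in the last place, so the longitude may be off by as much as 1e-06°.
One degree of longitude at 70.5273° is 111120 × cos 70.5273° ≈ 111120 × 0.3334 = 37042.7 m.
So at most 1e-06° × 37042.7 ≈ 0.0370427 m east–west.
That is 0.0370427 m = 3.7043 cm.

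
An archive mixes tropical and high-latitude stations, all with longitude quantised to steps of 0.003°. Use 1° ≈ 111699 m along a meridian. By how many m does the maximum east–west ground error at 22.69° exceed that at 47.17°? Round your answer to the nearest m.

41 m

With a 0.003° grid the true value lies within half a step, ±0.003°/2 = ±0.0015°, of the stored one.
At 22.69°: 0.0015° × 111699 × cos 22.69° = 0.0015 × 111699 × 0.9226 ≈ 154.58 m.
At 47.17°: 0.0015° × 111699 × cos 47.17° = 0.0015 × 111699 × 0.6798 ≈ 113.9 m.
So the lower-latitude error exceeds the higher by 154.58 − 113.9 = 40.677 m.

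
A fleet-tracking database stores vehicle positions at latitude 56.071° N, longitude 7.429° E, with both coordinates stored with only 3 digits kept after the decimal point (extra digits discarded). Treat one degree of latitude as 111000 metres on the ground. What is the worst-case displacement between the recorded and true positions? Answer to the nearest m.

127 m

Truncating at 3 decimal places can drop up to a full unit in the last place, so each coordinate may be off by as much as 0.001°.
N–S: 0.001° × 111000 m/° = 111 m.
Longitude error → 0.001 × 111000 × cos 56.071° = 0.001 × 111000 × 0.5582 ≈ 61.9563 m.
Worst case both components are at the extreme and orthogonal: √(111² + 61.9563²) ≈ 127.12 m.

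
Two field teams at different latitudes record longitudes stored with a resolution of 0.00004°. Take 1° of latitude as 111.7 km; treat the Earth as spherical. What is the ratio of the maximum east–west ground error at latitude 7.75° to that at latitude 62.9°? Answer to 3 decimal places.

2.175

With a 0.00004° grid the true value lies within half a step, ±0.00004°/2 = ±2e-05°, of the stored one.
Error at 7.75° = 2e-05° × 111700 × cos 7.75° ≈ 2.234 × 0.9909 = 2.2136 m.
Error at 62.9° = 2e-05° × 111700 × cos 62.9° ≈ 2.234 × 0.4555 = 1.0177 m.
The ratio reduces to cos 7.75° / cos 62.9° = 0.9909/0.4555 ≈ 2.1751.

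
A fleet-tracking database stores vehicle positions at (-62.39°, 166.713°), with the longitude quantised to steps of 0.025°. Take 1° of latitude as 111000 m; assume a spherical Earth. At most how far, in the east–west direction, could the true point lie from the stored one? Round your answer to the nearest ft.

With a 0.025° grid the true value lies within half a step, ±0.025°/2 = ±0.0125°, of the stored one.
At latitude 62.39° a degree of longitude spans 111000 m × cos 62.39° = 111000 × 0.4635 ≈ 51443 m.
East–west error: 0.0125° × 51443 m/° ≈ 643.038 m.
In feet: 643.038 m ÷ 0.3048 ≈ 2109.7 ft.

2110 ft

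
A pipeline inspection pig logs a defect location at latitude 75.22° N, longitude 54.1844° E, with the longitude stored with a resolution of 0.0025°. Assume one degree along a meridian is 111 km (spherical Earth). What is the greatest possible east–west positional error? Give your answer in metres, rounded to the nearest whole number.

With a 0.0025° grid the true value lies within half a step, ±0.0025°/2 = ±0.00125°, of the stored one.
At latitude 75.22° a degree of longitude spans 111000 m × cos 75.22° = 111000 × 0.2551 ≈ 28317 m.
East–west error: 0.00125° × 28317 m/° ≈ 35.3963 m.

35 metres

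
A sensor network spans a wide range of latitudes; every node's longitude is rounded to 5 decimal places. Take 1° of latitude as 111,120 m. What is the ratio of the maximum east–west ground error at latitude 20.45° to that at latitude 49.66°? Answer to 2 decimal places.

Rounding to 5 decimal places leaves the longitude within ±5e-06° of the true value.
Error at 20.45° = 5e-06° × 111120 × cos 20.45° ≈ 0.5556 × 0.9370 = 0.52058 m.
Error at 49.66° = 5e-06° × 111120 × cos 49.66° ≈ 0.5556 × 0.6473 = 0.35965 m.
Ratio: 0.52058 / 0.35965 = cos 20.45° / cos 49.66° ≈ 1.4475.

1.45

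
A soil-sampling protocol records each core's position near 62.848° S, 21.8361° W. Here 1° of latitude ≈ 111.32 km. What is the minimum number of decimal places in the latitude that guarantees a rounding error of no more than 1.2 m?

5

One degree of latitude covers 111320 m.
With N decimal places the half-ulp bound is 0.5·10⁻ᴺ°, or 0.5·10⁻ᴺ × 111320 m on the ground.
Setting 55660 × 10⁻ᴺ ≤ 1.2 gives 10ᴺ ≥ 4.638e+04, i.e. N ≥ 4.67.
N = 4 would give 5.57 m (too coarse); N = 5 gives 0.557 m ≤ 1.2 m.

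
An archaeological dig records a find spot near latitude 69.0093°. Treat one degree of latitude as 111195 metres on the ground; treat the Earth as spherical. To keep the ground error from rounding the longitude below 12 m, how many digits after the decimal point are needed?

4

At 69.0093° one degree of longitude covers 111195 × cos 69.0093° ≈ 111195 × 0.3582 ≈ 39831.9 m.
With N decimal places the half-ulp bound is 0.5·10⁻ᴺ°, or 0.5·10⁻ᴺ × 39831.9 m on the ground.
Setting 19915.9 × 10⁻ᴺ ≤ 12 gives 10ᴺ ≥ 1660, i.e. N ≥ 3.22.
N = 3 would give 19.9 m (too coarse); N = 4 gives 1.99 m ≤ 12 m.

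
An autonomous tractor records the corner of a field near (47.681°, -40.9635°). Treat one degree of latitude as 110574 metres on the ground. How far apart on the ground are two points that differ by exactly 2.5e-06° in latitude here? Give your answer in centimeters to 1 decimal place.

2.5e-06° × 110574 m/° = 0.276435 m.
That is 0.276435 m = 27.643 cm.

27.6 centimeters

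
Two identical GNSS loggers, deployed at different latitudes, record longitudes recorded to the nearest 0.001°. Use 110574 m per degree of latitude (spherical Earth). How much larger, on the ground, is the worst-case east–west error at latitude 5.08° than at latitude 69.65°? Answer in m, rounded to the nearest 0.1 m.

35.8 m

Rounding to 3 decimal places leaves the longitude within ±0.0005° of the true value.
Error at 5.08° = 0.0005° × 110574 × cos 5.08° ≈ 55.287 × 0.9961 = 55.07 m.
At 69.65°: 0.0005° × 110574 × cos 69.65° = 0.0005 × 110574 × 0.3478 ≈ 19.226 m.
Difference: 55.07 − 19.226 = 35.844 m.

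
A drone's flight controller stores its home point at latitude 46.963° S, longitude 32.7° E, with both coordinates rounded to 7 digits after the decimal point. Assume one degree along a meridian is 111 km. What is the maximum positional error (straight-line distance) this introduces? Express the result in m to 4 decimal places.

0.0067 m

Rounding to 7 decimal places leaves each coordinate within ±5e-08° of the true value.
N–S: 5e-08° × 111000 m/° = 0.00555 m.
Longitude error → 5e-08 × 111000 × cos 46.963° = 5e-08 × 111000 × 0.6825 ≈ 0.00378771 m.
Combining orthogonally: (0.00555² + 0.00378771²)^½ ≈ 0.00671932 m.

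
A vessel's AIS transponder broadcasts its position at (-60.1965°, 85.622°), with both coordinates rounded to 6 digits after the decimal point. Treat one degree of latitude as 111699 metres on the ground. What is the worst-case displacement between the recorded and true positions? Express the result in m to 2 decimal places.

Rounding to 6 decimal places leaves each coordinate within ±5e-07° of the true value.
N–S: 5e-07° × 111699 m/° = 0.0558495 m.
Longitude error → 5e-07 × 111699 × cos 60.1965° = 5e-07 × 111699 × 0.4970 ≈ 0.0277587 m.
Worst case both components are at the extreme and orthogonal: √(0.0558495² + 0.0277587²) ≈ 0.0623676 m.

0.06 m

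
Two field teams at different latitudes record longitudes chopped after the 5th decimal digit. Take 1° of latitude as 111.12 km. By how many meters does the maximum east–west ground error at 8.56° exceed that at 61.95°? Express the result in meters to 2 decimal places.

Truncating at 5 decimal places can drop up to a full unit in the last place, so the longitude may be off by as much as 1e-05°.
At 8.56°: 1e-05° × 111120 × cos 8.56° = 1e-05 × 111120 × 0.9889 ≈ 1.0988 m.
At 61.95°: 1e-05° × 111120 × cos 61.95° = 1e-05 × 111120 × 0.4702 ≈ 0.52253 m.
Difference: 1.0988 − 0.52253 = 0.57629 m.

0.58 meters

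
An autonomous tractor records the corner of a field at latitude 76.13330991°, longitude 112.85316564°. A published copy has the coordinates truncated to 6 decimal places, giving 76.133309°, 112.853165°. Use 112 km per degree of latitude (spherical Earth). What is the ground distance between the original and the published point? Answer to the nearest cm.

Δlat = 76.13330991 − 76.133309 = +0.00000091°; Δlon = 112.85316564 − 112.853165 = +0.00000064°.
North–south shift: 0.00000091 × 112000 = 0.10192 m.
East–west at this latitude: 0.00000064° × 112000 × cos 76.1333° ≈ 0.00000064 × 26842.3 = 0.0171791 m.
Combined displacement = (0.10192² + 0.0171791²)^½ ≈ 0.103358 m.
That is 0.103358 m = 10.336 cm.

10 cm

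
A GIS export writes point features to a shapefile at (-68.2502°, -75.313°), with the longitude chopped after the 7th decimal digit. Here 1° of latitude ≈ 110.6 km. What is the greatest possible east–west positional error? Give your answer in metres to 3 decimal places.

Truncating at 7 decimal places can drop up to a full unit in the last place, so the longitude may be off by as much as 1e-07°.
At latitude 68.2502° a degree of longitude spans 110600 m × cos 68.2502° = 110600 × 0.3706 ≈ 40983.3 m.
So at most 1e-07° × 40983.3 ≈ 0.00409833 m east–west.

0.004 metres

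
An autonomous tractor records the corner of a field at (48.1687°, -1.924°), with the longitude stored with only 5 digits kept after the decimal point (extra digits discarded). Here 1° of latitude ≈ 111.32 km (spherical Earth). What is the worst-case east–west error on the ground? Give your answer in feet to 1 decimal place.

Truncating at 5 decimal places can drop up to a full unit in the last place, so the longitude may be off by as much as 1e-05°.
At latitude 48.1687° a degree of longitude spans 111320 m × cos 48.1687° = 111320 × 0.6669 ≈ 74243.7 m.
Maximum E–W displacement: 1e-05 × 74243.7 = 0.742437 m.
Converting: 0.742437 m × 3.2808 ft/m ≈ 2.4358 ft.

2.4 feet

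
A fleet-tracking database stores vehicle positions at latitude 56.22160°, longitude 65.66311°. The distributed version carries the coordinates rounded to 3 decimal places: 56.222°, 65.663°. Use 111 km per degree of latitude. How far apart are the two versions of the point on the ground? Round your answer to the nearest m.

The latitude changed by -0.00040° and the longitude by +0.00011°.
N–S: -0.00040° × 111000 m/° = -44.4 m.
East–west at this latitude: 0.00011° × 111000 × cos 56.222° ≈ 0.00011 × 61713.4 = 6.78847 m.
Distance: √(44.4² + 6.78847²) ≈ 44.916 m.

45 m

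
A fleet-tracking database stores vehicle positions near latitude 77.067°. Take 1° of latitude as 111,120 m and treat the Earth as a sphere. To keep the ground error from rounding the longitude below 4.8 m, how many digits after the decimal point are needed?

At 77.067° one degree of longitude covers 111120 × cos 77.067° ≈ 111120 × 0.2238 ≈ 24869.9 m.
N decimal places → at most half a unit in the last place, 0.5 × 10⁻ᴺ° = 24869.9/2 × 10⁻ᴺ m.
Need 0.5 × 24869.9 × 10⁻ᴺ ≤ 4.8 → 10⁻ᴺ ≤ 3.860e-04, so N ≥ 3.41.
At 3 places the error can reach 12.4 m, but 4 places keeps it to 1.24 m.

4 decimal places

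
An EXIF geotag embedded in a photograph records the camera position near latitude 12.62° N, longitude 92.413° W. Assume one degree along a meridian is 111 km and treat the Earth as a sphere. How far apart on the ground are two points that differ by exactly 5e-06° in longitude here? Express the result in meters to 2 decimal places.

0.54 meters

5e-06° of longitude at 12.62° is 5e-06 × 111000 × cos 12.62° ≈ 5e-06 × 108318 = 0.541592 m.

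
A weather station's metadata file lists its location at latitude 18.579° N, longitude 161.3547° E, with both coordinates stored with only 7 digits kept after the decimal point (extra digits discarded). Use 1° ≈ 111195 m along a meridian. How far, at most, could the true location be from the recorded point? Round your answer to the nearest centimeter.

2 centimeters

Truncating at 7 decimal places can drop up to a full unit in the last place, so each coordinate may be off by as much as 1e-07°.
N–S: 1e-07° × 111195 m/° = 0.0111195 m.
East–west component at 18.579°: 1e-07° × 111195 × cos 18.579° ≈ 1e-07 × 105400 ≈ 0.01054 m.
The two errors are perpendicular, so the maximum displacement is √(0.0111195² + 0.01054²) ≈ 0.0153211 m.
That is 0.0153211 m = 1.5321 cm.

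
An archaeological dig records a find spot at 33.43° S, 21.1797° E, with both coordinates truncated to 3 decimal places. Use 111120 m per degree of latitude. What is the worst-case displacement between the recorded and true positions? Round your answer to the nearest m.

Truncating at 3 decimal places can drop up to a full unit in the last place, so each coordinate may be off by as much as 0.001°.
Latitude error → 0.001 × 111120 = 111.12 m along the meridian.
East–west component at 33.43°: 0.001° × 111120 × cos 33.43° ≈ 0.001 × 92736.3 ≈ 92.7363 m.
The two errors are perpendicular, so the maximum displacement is √(111.12² + 92.7363²) ≈ 144.733 m.

145 m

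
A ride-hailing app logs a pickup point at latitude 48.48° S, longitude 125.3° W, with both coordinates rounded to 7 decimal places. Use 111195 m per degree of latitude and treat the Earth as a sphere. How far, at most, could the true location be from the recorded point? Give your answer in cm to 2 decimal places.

Rounding to 7 decimal places leaves each coordinate within ±5e-08° of the true value.
Latitude error → 5e-08 × 111195 = 0.00555975 m along the meridian.
E–W at 48.48°: 5e-08° × 111195 × cos 48.48° = 5e-08 × 111195 × 0.6629 ≈ 0.00368546 m.
The two errors are perpendicular, so the maximum displacement is √(0.00555975² + 0.00368546²) ≈ 0.00667034 m.
That is 0.00667034 m = 0.66703 cm.

0.67 cm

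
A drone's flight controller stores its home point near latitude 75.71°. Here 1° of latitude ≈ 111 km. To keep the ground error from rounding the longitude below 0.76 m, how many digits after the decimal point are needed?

5 decimal places

At 75.71° one degree of longitude covers 111000 × cos 75.71° ≈ 111000 × 0.2468 ≈ 27398.1 m.
N decimal places → at most half a unit in the last place, 0.5 × 10⁻ᴺ° = 27398.1/2 × 10⁻ᴺ m.
Setting 13699.1 × 10⁻ᴺ ≤ 0.76 gives 10ᴺ ≥ 1.803e+04, i.e. N ≥ 4.26.
So 5 decimal places suffice (0.137 m); 4 would allow up to 1.37 m.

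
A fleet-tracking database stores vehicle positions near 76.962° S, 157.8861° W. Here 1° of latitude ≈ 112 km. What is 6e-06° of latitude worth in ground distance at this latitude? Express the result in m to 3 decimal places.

Along a meridian 6e-06° is 6e-06 × 112000 = 0.672 m.

0.672 m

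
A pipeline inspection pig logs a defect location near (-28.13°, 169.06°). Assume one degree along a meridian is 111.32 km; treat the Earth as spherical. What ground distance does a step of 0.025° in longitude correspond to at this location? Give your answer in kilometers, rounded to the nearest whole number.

One degree of longitude here spans 111320 × cos 28.13° = 111320 × 0.8819 ≈ 98170.9 m; 0.025° of that is 2454.27 m.
That is 2454.27 m = 2.4543 km.

2 kilometers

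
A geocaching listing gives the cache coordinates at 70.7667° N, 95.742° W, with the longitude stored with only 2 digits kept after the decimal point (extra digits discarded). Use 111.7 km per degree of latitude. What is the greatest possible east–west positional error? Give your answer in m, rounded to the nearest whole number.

368 m

Truncating at 2 decimal places can drop up to a full unit in the last place, so the longitude may be off by as much as 0.01°.
Parallels shrink by cos φ, so at 70.7667° a degree of longitude is 111700 × 0.3294 ≈ 36795.7 m.
So at most 0.01° × 36795.7 ≈ 367.957 m east–west.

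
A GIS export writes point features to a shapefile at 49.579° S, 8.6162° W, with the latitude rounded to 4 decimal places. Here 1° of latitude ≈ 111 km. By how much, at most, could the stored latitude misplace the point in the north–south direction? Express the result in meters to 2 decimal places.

5.55 meters

Rounding to 4 decimal places leaves the latitude within ±5e-05° of the true value.
So the N–S error is at most 5e-05 × 111000 = 5.55 m.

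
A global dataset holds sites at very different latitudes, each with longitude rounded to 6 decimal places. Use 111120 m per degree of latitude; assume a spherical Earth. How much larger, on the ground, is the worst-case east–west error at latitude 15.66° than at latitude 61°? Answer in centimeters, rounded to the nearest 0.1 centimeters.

Rounding to 6 decimal places leaves the longitude within ±5e-07° of the true value.
Error at 15.66° = 5e-07° × 111120 × cos 15.66° ≈ 0.05556 × 0.9629 = 0.053498 m.
At 61°: 5e-07° × 111120 × cos 61° = 5e-07 × 111120 × 0.4848 ≈ 0.026936 m.
So the lower-latitude error exceeds the higher by 0.053498 − 0.026936 = 0.026562 m.
That is 0.0265616 m = 2.6562 cm.

2.7 centimeters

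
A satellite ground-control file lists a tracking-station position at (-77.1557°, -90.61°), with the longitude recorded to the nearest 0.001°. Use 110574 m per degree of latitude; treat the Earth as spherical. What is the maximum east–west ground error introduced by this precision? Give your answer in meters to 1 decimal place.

Rounding to 3 decimal places leaves the longitude within ±0.0005° of the true value.
At latitude 77.1557° a degree of longitude spans 110574 m × cos 77.1557° = 110574 × 0.2223 ≈ 24580.9 m.
Maximum E–W displacement: 0.0005 × 24580.9 = 12.2904 m.

12.3 meters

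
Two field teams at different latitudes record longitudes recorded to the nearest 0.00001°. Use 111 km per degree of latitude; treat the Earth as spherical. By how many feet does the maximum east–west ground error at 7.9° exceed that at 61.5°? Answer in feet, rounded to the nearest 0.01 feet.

0.93 feet

Rounding to 5 decimal places leaves the longitude within ±5e-06° of the true value.
At 7.9°: 5e-06° × 111000 × cos 7.9° = 5e-06 × 111000 × 0.9905 ≈ 0.54973 m.
At 61.5°: 5e-06° × 111000 × cos 61.5° = 5e-06 × 111000 × 0.4772 ≈ 0.26482 m.
So the lower-latitude error exceeds the higher by 0.54973 − 0.26482 = 0.28491 m.
In feet: 0.28491 m ÷ 0.3048 ≈ 0.93474 ft.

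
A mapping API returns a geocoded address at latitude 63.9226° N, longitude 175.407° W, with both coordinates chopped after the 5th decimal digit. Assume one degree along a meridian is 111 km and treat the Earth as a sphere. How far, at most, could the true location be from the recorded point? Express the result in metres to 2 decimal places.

1.21 metres

Truncating at 5 decimal places can drop up to a full unit in the last place, so each coordinate may be off by as much as 1e-05°.
Latitude error → 1e-05 × 111000 = 1.11 m along the meridian.
E–W at 63.9226°: 1e-05° × 111000 × cos 63.9226° = 1e-05 × 111000 × 0.4396 ≈ 0.487939 m.
The two errors are perpendicular, so the maximum displacement is √(1.11² + 0.487939²) ≈ 1.21251 m.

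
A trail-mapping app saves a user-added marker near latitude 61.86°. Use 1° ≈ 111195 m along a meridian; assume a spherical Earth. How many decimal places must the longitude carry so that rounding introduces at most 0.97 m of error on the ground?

At 61.86° one degree of longitude covers 111195 × cos 61.86° ≈ 111195 × 0.4716 ≈ 52442.6 m.
Rounding to N decimal places gives at most 0.5 × 10⁻ᴺ degrees of error, i.e. 0.5 × 10⁻ᴺ × 52442.6 m.
Need 0.5 × 52442.6 × 10⁻ᴺ ≤ 0.97 → 10⁻ᴺ ≤ 3.699e-05, so N ≥ 4.43.
So 5 decimal places suffice (0.262 m); 4 would allow up to 2.62 m.

5 decimal places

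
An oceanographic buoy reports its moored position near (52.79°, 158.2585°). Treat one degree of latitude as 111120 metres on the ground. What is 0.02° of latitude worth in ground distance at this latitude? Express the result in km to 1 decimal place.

2.2 km

Along a meridian 0.02° is 0.02 × 111120 = 2222.4 m.
That is 2222.4 m = 2.2224 km.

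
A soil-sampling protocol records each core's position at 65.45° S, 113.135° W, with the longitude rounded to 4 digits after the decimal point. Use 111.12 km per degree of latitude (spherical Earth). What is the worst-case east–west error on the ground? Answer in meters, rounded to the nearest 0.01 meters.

2.31 meters

Rounding to 4 decimal places leaves the longitude within ±5e-05° of the true value.
One degree of longitude at 65.45° is 111120 × cos 65.45° ≈ 111120 × 0.4155 = 46168.9 m.
So at most 5e-05° × 46168.9 ≈ 2.30845 m east–west.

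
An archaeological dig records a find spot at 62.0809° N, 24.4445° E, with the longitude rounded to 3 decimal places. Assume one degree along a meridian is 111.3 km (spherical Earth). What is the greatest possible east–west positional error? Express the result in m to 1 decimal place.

26.1 m

Rounding to 3 decimal places leaves the longitude within ±0.0005° of the true value.
Parallels shrink by cos φ, so at 62.0809° a degree of longitude is 111300 × 0.4682 ≈ 52113.4 m.
Maximum E–W displacement: 0.0005 × 52113.4 = 26.0567 m.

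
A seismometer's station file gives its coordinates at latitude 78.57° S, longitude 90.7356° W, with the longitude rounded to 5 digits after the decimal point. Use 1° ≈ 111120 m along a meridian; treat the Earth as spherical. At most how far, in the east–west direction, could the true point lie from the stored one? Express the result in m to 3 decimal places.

0.110 m

Rounding to 5 decimal places leaves the longitude within ±5e-06° of the true value.
Parallels shrink by cos φ, so at 78.57° a degree of longitude is 111120 × 0.1982 ≈ 22020.7 m.
Maximum E–W displacement: 5e-06 × 22020.7 = 0.110104 m.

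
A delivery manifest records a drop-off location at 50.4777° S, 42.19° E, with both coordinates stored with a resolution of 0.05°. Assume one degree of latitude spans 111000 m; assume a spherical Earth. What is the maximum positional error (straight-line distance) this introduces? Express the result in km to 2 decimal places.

3.29 km

With a 0.05° grid the true value lies within half a step, ±0.05°/2 = ±0.025°, of the stored one.
Latitude error → 0.025 × 111000 = 2775 m along the meridian.
East–west component at 50.4777°: 0.025° × 111000 × cos 50.4777° ≈ 0.025 × 70638 ≈ 1765.95 m.
Combining orthogonally: (2775² + 1765.95²)^½ ≈ 3289.26 m.
That is 3289.26 m = 3.2893 km.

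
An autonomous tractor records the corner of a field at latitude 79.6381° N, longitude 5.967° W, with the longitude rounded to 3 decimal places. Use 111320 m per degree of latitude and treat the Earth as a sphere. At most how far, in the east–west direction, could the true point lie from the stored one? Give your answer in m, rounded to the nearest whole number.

Rounding to 3 decimal places leaves the longitude within ±0.0005° of the true value.
One degree of longitude at 79.6381° is 111320 × cos 79.6381° ≈ 111320 × 0.1799 = 20022.6 m.
East–west error: 0.0005° × 20022.6 m/° ≈ 10.0113 m.

10 m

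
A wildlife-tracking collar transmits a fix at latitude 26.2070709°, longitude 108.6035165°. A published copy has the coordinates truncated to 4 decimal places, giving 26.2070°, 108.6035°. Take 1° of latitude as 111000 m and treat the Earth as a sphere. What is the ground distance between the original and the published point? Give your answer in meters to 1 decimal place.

8.0 meters

Δlat = 26.2070709 − 26.2070 = +0.0000709°; Δlon = 108.6035165 − 108.6035 = +0.0000165°.
N–S: 0.0000709° × 111000 m/° = 7.8699 m.
East–west at this latitude: 0.0000165° × 111000 × cos 26.207° ≈ 0.0000165 × 99589.7 = 1.64323 m.
Hypotenuse of the two orthogonal shifts: √(7.8699² + 1.64323²) = 8.03962 m.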